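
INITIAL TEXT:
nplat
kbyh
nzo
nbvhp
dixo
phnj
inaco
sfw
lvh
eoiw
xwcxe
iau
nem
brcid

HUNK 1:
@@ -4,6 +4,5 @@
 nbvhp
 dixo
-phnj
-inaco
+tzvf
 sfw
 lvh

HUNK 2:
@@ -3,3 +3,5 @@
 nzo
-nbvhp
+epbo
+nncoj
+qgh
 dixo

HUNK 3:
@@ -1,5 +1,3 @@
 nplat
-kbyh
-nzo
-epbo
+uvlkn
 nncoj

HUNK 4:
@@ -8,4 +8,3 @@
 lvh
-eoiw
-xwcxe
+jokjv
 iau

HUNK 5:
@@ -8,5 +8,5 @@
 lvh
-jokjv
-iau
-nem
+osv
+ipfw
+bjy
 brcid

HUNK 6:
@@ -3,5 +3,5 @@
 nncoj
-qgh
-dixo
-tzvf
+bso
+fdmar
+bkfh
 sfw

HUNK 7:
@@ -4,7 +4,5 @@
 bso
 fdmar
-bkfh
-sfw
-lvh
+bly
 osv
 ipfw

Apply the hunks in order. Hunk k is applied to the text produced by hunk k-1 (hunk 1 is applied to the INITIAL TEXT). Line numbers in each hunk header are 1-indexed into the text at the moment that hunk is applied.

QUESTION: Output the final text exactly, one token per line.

Answer: nplat
uvlkn
nncoj
bso
fdmar
bly
osv
ipfw
bjy
brcid

Derivation:
Hunk 1: at line 4 remove [phnj,inaco] add [tzvf] -> 13 lines: nplat kbyh nzo nbvhp dixo tzvf sfw lvh eoiw xwcxe iau nem brcid
Hunk 2: at line 3 remove [nbvhp] add [epbo,nncoj,qgh] -> 15 lines: nplat kbyh nzo epbo nncoj qgh dixo tzvf sfw lvh eoiw xwcxe iau nem brcid
Hunk 3: at line 1 remove [kbyh,nzo,epbo] add [uvlkn] -> 13 lines: nplat uvlkn nncoj qgh dixo tzvf sfw lvh eoiw xwcxe iau nem brcid
Hunk 4: at line 8 remove [eoiw,xwcxe] add [jokjv] -> 12 lines: nplat uvlkn nncoj qgh dixo tzvf sfw lvh jokjv iau nem brcid
Hunk 5: at line 8 remove [jokjv,iau,nem] add [osv,ipfw,bjy] -> 12 lines: nplat uvlkn nncoj qgh dixo tzvf sfw lvh osv ipfw bjy brcid
Hunk 6: at line 3 remove [qgh,dixo,tzvf] add [bso,fdmar,bkfh] -> 12 lines: nplat uvlkn nncoj bso fdmar bkfh sfw lvh osv ipfw bjy brcid
Hunk 7: at line 4 remove [bkfh,sfw,lvh] add [bly] -> 10 lines: nplat uvlkn nncoj bso fdmar bly osv ipfw bjy brcid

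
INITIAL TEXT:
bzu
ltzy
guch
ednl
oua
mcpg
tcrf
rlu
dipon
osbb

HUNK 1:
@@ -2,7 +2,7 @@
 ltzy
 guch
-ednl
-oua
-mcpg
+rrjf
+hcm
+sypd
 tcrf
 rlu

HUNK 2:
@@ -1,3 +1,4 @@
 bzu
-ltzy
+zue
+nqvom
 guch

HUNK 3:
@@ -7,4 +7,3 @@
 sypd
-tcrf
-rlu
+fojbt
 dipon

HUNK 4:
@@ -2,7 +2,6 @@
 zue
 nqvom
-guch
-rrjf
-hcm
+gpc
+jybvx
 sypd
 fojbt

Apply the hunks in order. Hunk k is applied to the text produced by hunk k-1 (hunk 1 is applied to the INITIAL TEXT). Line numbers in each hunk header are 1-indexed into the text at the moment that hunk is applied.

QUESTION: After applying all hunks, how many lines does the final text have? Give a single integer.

Answer: 9

Derivation:
Hunk 1: at line 2 remove [ednl,oua,mcpg] add [rrjf,hcm,sypd] -> 10 lines: bzu ltzy guch rrjf hcm sypd tcrf rlu dipon osbb
Hunk 2: at line 1 remove [ltzy] add [zue,nqvom] -> 11 lines: bzu zue nqvom guch rrjf hcm sypd tcrf rlu dipon osbb
Hunk 3: at line 7 remove [tcrf,rlu] add [fojbt] -> 10 lines: bzu zue nqvom guch rrjf hcm sypd fojbt dipon osbb
Hunk 4: at line 2 remove [guch,rrjf,hcm] add [gpc,jybvx] -> 9 lines: bzu zue nqvom gpc jybvx sypd fojbt dipon osbb
Final line count: 9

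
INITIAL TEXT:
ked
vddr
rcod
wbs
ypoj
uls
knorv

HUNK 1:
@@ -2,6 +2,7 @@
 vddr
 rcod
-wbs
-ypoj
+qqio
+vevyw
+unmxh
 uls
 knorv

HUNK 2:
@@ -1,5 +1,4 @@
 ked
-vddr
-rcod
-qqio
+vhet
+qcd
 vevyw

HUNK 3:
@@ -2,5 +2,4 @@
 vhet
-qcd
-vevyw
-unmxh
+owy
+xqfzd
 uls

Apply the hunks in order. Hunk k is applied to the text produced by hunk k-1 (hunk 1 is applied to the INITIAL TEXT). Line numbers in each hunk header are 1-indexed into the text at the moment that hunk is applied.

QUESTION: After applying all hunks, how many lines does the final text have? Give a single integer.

Answer: 6

Derivation:
Hunk 1: at line 2 remove [wbs,ypoj] add [qqio,vevyw,unmxh] -> 8 lines: ked vddr rcod qqio vevyw unmxh uls knorv
Hunk 2: at line 1 remove [vddr,rcod,qqio] add [vhet,qcd] -> 7 lines: ked vhet qcd vevyw unmxh uls knorv
Hunk 3: at line 2 remove [qcd,vevyw,unmxh] add [owy,xqfzd] -> 6 lines: ked vhet owy xqfzd uls knorv
Final line count: 6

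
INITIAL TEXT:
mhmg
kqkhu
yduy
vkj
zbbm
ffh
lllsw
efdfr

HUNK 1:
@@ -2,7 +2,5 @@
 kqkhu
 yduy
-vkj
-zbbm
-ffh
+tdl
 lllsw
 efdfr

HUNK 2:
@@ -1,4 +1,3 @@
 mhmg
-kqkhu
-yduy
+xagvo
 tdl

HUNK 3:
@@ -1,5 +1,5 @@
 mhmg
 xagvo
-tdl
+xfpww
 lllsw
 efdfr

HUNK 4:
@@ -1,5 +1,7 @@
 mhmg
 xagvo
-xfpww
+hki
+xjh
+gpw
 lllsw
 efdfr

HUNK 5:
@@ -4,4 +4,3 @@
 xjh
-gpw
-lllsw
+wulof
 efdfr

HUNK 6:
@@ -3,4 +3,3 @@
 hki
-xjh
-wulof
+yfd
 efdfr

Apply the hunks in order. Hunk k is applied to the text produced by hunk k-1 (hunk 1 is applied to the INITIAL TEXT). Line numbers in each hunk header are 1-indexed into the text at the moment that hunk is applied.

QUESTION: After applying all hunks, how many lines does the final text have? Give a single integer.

Hunk 1: at line 2 remove [vkj,zbbm,ffh] add [tdl] -> 6 lines: mhmg kqkhu yduy tdl lllsw efdfr
Hunk 2: at line 1 remove [kqkhu,yduy] add [xagvo] -> 5 lines: mhmg xagvo tdl lllsw efdfr
Hunk 3: at line 1 remove [tdl] add [xfpww] -> 5 lines: mhmg xagvo xfpww lllsw efdfr
Hunk 4: at line 1 remove [xfpww] add [hki,xjh,gpw] -> 7 lines: mhmg xagvo hki xjh gpw lllsw efdfr
Hunk 5: at line 4 remove [gpw,lllsw] add [wulof] -> 6 lines: mhmg xagvo hki xjh wulof efdfr
Hunk 6: at line 3 remove [xjh,wulof] add [yfd] -> 5 lines: mhmg xagvo hki yfd efdfr
Final line count: 5

Answer: 5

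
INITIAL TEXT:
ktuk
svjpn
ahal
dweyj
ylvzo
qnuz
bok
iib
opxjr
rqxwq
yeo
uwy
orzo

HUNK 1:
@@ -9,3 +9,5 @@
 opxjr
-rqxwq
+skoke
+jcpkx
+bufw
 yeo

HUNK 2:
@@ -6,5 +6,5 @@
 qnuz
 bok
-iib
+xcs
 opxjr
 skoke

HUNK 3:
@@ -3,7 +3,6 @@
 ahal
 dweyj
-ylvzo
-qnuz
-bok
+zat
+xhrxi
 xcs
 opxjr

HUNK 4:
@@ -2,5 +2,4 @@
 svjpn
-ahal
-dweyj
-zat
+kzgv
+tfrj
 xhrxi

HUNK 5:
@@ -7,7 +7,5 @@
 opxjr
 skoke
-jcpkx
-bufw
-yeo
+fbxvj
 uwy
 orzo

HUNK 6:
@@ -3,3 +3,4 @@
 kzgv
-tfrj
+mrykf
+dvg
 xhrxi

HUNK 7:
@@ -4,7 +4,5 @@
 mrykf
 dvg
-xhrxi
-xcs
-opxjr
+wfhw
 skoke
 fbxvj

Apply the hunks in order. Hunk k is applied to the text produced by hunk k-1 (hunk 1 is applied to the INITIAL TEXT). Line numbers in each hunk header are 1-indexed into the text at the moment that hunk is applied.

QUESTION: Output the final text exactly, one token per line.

Hunk 1: at line 9 remove [rqxwq] add [skoke,jcpkx,bufw] -> 15 lines: ktuk svjpn ahal dweyj ylvzo qnuz bok iib opxjr skoke jcpkx bufw yeo uwy orzo
Hunk 2: at line 6 remove [iib] add [xcs] -> 15 lines: ktuk svjpn ahal dweyj ylvzo qnuz bok xcs opxjr skoke jcpkx bufw yeo uwy orzo
Hunk 3: at line 3 remove [ylvzo,qnuz,bok] add [zat,xhrxi] -> 14 lines: ktuk svjpn ahal dweyj zat xhrxi xcs opxjr skoke jcpkx bufw yeo uwy orzo
Hunk 4: at line 2 remove [ahal,dweyj,zat] add [kzgv,tfrj] -> 13 lines: ktuk svjpn kzgv tfrj xhrxi xcs opxjr skoke jcpkx bufw yeo uwy orzo
Hunk 5: at line 7 remove [jcpkx,bufw,yeo] add [fbxvj] -> 11 lines: ktuk svjpn kzgv tfrj xhrxi xcs opxjr skoke fbxvj uwy orzo
Hunk 6: at line 3 remove [tfrj] add [mrykf,dvg] -> 12 lines: ktuk svjpn kzgv mrykf dvg xhrxi xcs opxjr skoke fbxvj uwy orzo
Hunk 7: at line 4 remove [xhrxi,xcs,opxjr] add [wfhw] -> 10 lines: ktuk svjpn kzgv mrykf dvg wfhw skoke fbxvj uwy orzo

Answer: ktuk
svjpn
kzgv
mrykf
dvg
wfhw
skoke
fbxvj
uwy
orzo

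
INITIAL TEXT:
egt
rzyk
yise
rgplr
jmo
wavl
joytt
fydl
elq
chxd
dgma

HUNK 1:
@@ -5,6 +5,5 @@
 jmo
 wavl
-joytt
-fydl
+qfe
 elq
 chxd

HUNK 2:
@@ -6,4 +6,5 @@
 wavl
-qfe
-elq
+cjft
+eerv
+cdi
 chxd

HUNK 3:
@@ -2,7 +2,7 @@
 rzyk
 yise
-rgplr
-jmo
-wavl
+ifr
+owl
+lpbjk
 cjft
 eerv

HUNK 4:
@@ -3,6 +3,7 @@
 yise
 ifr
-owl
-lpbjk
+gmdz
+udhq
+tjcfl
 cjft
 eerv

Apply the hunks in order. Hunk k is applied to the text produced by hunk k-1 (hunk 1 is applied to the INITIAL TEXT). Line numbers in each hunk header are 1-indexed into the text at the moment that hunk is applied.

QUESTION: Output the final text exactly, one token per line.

Answer: egt
rzyk
yise
ifr
gmdz
udhq
tjcfl
cjft
eerv
cdi
chxd
dgma

Derivation:
Hunk 1: at line 5 remove [joytt,fydl] add [qfe] -> 10 lines: egt rzyk yise rgplr jmo wavl qfe elq chxd dgma
Hunk 2: at line 6 remove [qfe,elq] add [cjft,eerv,cdi] -> 11 lines: egt rzyk yise rgplr jmo wavl cjft eerv cdi chxd dgma
Hunk 3: at line 2 remove [rgplr,jmo,wavl] add [ifr,owl,lpbjk] -> 11 lines: egt rzyk yise ifr owl lpbjk cjft eerv cdi chxd dgma
Hunk 4: at line 3 remove [owl,lpbjk] add [gmdz,udhq,tjcfl] -> 12 lines: egt rzyk yise ifr gmdz udhq tjcfl cjft eerv cdi chxd dgma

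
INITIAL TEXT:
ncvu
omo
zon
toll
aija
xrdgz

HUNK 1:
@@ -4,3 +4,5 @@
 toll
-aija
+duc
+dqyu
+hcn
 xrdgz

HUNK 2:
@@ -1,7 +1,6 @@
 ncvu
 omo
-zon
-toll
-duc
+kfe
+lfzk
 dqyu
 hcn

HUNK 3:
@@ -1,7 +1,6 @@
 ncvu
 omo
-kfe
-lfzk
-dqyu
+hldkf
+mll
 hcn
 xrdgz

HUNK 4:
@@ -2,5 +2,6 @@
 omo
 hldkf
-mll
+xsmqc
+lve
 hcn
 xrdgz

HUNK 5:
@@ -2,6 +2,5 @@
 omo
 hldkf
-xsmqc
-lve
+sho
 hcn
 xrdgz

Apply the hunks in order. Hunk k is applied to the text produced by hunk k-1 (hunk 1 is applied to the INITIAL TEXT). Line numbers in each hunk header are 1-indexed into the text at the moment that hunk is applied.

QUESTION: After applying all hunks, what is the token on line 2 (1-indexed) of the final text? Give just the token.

Answer: omo

Derivation:
Hunk 1: at line 4 remove [aija] add [duc,dqyu,hcn] -> 8 lines: ncvu omo zon toll duc dqyu hcn xrdgz
Hunk 2: at line 1 remove [zon,toll,duc] add [kfe,lfzk] -> 7 lines: ncvu omo kfe lfzk dqyu hcn xrdgz
Hunk 3: at line 1 remove [kfe,lfzk,dqyu] add [hldkf,mll] -> 6 lines: ncvu omo hldkf mll hcn xrdgz
Hunk 4: at line 2 remove [mll] add [xsmqc,lve] -> 7 lines: ncvu omo hldkf xsmqc lve hcn xrdgz
Hunk 5: at line 2 remove [xsmqc,lve] add [sho] -> 6 lines: ncvu omo hldkf sho hcn xrdgz
Final line 2: omo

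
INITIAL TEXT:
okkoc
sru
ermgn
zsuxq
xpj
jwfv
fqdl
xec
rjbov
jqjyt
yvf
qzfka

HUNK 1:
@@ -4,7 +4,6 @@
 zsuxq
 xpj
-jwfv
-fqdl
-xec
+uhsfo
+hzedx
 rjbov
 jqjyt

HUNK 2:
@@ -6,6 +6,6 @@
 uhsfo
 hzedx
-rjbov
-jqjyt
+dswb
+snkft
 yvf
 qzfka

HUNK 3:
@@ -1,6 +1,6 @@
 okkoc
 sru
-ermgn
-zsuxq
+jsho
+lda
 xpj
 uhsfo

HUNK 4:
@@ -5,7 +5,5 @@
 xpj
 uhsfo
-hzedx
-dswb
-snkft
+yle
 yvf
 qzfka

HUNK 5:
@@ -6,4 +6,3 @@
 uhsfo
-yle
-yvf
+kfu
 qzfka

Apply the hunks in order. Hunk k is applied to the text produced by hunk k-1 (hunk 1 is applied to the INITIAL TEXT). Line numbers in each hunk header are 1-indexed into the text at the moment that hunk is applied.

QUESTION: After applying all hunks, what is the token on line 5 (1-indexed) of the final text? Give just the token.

Hunk 1: at line 4 remove [jwfv,fqdl,xec] add [uhsfo,hzedx] -> 11 lines: okkoc sru ermgn zsuxq xpj uhsfo hzedx rjbov jqjyt yvf qzfka
Hunk 2: at line 6 remove [rjbov,jqjyt] add [dswb,snkft] -> 11 lines: okkoc sru ermgn zsuxq xpj uhsfo hzedx dswb snkft yvf qzfka
Hunk 3: at line 1 remove [ermgn,zsuxq] add [jsho,lda] -> 11 lines: okkoc sru jsho lda xpj uhsfo hzedx dswb snkft yvf qzfka
Hunk 4: at line 5 remove [hzedx,dswb,snkft] add [yle] -> 9 lines: okkoc sru jsho lda xpj uhsfo yle yvf qzfka
Hunk 5: at line 6 remove [yle,yvf] add [kfu] -> 8 lines: okkoc sru jsho lda xpj uhsfo kfu qzfka
Final line 5: xpj

Answer: xpj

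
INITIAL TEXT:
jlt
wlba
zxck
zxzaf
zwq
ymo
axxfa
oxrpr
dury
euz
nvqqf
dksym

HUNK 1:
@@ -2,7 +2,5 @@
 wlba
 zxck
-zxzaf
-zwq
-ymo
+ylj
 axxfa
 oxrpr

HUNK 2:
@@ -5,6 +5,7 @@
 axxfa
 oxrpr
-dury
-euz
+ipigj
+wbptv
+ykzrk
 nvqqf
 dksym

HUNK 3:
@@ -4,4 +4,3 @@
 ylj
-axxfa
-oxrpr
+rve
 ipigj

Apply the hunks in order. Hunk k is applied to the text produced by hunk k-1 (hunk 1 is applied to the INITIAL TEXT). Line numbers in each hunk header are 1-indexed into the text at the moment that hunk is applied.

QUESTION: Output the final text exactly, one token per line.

Hunk 1: at line 2 remove [zxzaf,zwq,ymo] add [ylj] -> 10 lines: jlt wlba zxck ylj axxfa oxrpr dury euz nvqqf dksym
Hunk 2: at line 5 remove [dury,euz] add [ipigj,wbptv,ykzrk] -> 11 lines: jlt wlba zxck ylj axxfa oxrpr ipigj wbptv ykzrk nvqqf dksym
Hunk 3: at line 4 remove [axxfa,oxrpr] add [rve] -> 10 lines: jlt wlba zxck ylj rve ipigj wbptv ykzrk nvqqf dksym

Answer: jlt
wlba
zxck
ylj
rve
ipigj
wbptv
ykzrk
nvqqf
dksym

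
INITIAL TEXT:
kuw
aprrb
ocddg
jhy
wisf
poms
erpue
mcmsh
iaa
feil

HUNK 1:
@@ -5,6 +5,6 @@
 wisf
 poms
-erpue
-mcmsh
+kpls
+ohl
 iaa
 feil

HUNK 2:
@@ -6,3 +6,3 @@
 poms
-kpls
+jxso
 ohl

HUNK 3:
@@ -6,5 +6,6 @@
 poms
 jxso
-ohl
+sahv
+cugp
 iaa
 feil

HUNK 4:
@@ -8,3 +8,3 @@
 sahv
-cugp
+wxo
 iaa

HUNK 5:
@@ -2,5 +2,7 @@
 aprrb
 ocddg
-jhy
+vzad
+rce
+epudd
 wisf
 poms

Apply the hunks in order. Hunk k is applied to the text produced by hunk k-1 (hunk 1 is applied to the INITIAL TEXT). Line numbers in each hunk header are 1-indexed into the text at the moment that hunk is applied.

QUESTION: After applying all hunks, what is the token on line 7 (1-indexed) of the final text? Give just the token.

Hunk 1: at line 5 remove [erpue,mcmsh] add [kpls,ohl] -> 10 lines: kuw aprrb ocddg jhy wisf poms kpls ohl iaa feil
Hunk 2: at line 6 remove [kpls] add [jxso] -> 10 lines: kuw aprrb ocddg jhy wisf poms jxso ohl iaa feil
Hunk 3: at line 6 remove [ohl] add [sahv,cugp] -> 11 lines: kuw aprrb ocddg jhy wisf poms jxso sahv cugp iaa feil
Hunk 4: at line 8 remove [cugp] add [wxo] -> 11 lines: kuw aprrb ocddg jhy wisf poms jxso sahv wxo iaa feil
Hunk 5: at line 2 remove [jhy] add [vzad,rce,epudd] -> 13 lines: kuw aprrb ocddg vzad rce epudd wisf poms jxso sahv wxo iaa feil
Final line 7: wisf

Answer: wisf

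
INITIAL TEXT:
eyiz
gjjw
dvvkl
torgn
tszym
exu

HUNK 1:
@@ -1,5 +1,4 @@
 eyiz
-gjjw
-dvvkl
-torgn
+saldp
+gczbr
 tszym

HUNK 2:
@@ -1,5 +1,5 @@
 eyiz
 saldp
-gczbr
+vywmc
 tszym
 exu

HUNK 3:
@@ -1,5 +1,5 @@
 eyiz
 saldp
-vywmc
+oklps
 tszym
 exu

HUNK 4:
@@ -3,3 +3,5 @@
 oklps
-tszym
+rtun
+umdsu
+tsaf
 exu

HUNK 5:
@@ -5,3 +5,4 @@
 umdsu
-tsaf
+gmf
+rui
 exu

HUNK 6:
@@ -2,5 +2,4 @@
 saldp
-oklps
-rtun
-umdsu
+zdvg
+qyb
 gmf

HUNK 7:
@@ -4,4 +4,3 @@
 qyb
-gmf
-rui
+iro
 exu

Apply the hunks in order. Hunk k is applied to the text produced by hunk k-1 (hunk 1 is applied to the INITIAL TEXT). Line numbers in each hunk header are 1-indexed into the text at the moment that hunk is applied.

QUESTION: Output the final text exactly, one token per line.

Answer: eyiz
saldp
zdvg
qyb
iro
exu

Derivation:
Hunk 1: at line 1 remove [gjjw,dvvkl,torgn] add [saldp,gczbr] -> 5 lines: eyiz saldp gczbr tszym exu
Hunk 2: at line 1 remove [gczbr] add [vywmc] -> 5 lines: eyiz saldp vywmc tszym exu
Hunk 3: at line 1 remove [vywmc] add [oklps] -> 5 lines: eyiz saldp oklps tszym exu
Hunk 4: at line 3 remove [tszym] add [rtun,umdsu,tsaf] -> 7 lines: eyiz saldp oklps rtun umdsu tsaf exu
Hunk 5: at line 5 remove [tsaf] add [gmf,rui] -> 8 lines: eyiz saldp oklps rtun umdsu gmf rui exu
Hunk 6: at line 2 remove [oklps,rtun,umdsu] add [zdvg,qyb] -> 7 lines: eyiz saldp zdvg qyb gmf rui exu
Hunk 7: at line 4 remove [gmf,rui] add [iro] -> 6 lines: eyiz saldp zdvg qyb iro exu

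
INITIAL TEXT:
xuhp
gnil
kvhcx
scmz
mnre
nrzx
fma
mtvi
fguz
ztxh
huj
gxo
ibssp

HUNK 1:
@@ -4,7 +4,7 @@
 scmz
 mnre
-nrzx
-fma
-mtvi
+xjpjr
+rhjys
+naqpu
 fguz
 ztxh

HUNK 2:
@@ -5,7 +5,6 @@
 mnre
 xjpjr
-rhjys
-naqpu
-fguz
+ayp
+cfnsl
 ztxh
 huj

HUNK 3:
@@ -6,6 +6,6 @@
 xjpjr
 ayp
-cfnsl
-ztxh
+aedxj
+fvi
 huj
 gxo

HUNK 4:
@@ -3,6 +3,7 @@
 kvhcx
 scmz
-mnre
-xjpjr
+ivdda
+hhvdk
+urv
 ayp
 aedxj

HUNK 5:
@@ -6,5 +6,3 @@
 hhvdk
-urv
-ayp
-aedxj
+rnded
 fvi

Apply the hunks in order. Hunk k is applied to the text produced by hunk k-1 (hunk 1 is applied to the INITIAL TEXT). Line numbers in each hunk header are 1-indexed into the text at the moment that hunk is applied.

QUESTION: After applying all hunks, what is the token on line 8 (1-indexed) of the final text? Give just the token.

Answer: fvi

Derivation:
Hunk 1: at line 4 remove [nrzx,fma,mtvi] add [xjpjr,rhjys,naqpu] -> 13 lines: xuhp gnil kvhcx scmz mnre xjpjr rhjys naqpu fguz ztxh huj gxo ibssp
Hunk 2: at line 5 remove [rhjys,naqpu,fguz] add [ayp,cfnsl] -> 12 lines: xuhp gnil kvhcx scmz mnre xjpjr ayp cfnsl ztxh huj gxo ibssp
Hunk 3: at line 6 remove [cfnsl,ztxh] add [aedxj,fvi] -> 12 lines: xuhp gnil kvhcx scmz mnre xjpjr ayp aedxj fvi huj gxo ibssp
Hunk 4: at line 3 remove [mnre,xjpjr] add [ivdda,hhvdk,urv] -> 13 lines: xuhp gnil kvhcx scmz ivdda hhvdk urv ayp aedxj fvi huj gxo ibssp
Hunk 5: at line 6 remove [urv,ayp,aedxj] add [rnded] -> 11 lines: xuhp gnil kvhcx scmz ivdda hhvdk rnded fvi huj gxo ibssp
Final line 8: fvi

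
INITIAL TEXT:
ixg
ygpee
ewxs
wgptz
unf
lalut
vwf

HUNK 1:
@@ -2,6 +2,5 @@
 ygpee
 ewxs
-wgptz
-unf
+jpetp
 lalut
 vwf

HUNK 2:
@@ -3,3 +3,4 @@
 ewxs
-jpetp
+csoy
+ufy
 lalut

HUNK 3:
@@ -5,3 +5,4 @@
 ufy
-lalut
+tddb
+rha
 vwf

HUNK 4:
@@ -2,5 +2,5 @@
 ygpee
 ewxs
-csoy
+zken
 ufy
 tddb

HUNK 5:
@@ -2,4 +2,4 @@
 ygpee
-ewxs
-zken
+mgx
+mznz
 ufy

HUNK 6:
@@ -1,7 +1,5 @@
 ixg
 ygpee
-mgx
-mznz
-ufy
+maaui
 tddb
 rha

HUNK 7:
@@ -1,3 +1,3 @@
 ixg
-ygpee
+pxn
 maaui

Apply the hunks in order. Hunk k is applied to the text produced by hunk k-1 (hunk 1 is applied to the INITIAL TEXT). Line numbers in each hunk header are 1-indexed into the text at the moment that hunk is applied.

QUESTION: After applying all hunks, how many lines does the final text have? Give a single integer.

Hunk 1: at line 2 remove [wgptz,unf] add [jpetp] -> 6 lines: ixg ygpee ewxs jpetp lalut vwf
Hunk 2: at line 3 remove [jpetp] add [csoy,ufy] -> 7 lines: ixg ygpee ewxs csoy ufy lalut vwf
Hunk 3: at line 5 remove [lalut] add [tddb,rha] -> 8 lines: ixg ygpee ewxs csoy ufy tddb rha vwf
Hunk 4: at line 2 remove [csoy] add [zken] -> 8 lines: ixg ygpee ewxs zken ufy tddb rha vwf
Hunk 5: at line 2 remove [ewxs,zken] add [mgx,mznz] -> 8 lines: ixg ygpee mgx mznz ufy tddb rha vwf
Hunk 6: at line 1 remove [mgx,mznz,ufy] add [maaui] -> 6 lines: ixg ygpee maaui tddb rha vwf
Hunk 7: at line 1 remove [ygpee] add [pxn] -> 6 lines: ixg pxn maaui tddb rha vwf
Final line count: 6

Answer: 6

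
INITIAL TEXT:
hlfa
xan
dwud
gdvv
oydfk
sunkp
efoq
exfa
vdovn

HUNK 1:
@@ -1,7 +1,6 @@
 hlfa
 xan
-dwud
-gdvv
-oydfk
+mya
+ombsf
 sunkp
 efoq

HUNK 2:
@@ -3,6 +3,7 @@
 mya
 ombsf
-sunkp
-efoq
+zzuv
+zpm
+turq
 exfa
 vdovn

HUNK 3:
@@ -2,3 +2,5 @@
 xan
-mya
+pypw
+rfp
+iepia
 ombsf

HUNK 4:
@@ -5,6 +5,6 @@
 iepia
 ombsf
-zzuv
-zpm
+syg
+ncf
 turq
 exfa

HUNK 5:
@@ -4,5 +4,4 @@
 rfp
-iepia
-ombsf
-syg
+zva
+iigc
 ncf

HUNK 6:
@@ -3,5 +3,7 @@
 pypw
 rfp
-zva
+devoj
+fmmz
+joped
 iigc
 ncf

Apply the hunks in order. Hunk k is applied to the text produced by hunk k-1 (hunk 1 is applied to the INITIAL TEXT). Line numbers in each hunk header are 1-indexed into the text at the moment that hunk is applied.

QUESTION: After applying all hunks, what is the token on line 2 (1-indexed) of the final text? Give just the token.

Hunk 1: at line 1 remove [dwud,gdvv,oydfk] add [mya,ombsf] -> 8 lines: hlfa xan mya ombsf sunkp efoq exfa vdovn
Hunk 2: at line 3 remove [sunkp,efoq] add [zzuv,zpm,turq] -> 9 lines: hlfa xan mya ombsf zzuv zpm turq exfa vdovn
Hunk 3: at line 2 remove [mya] add [pypw,rfp,iepia] -> 11 lines: hlfa xan pypw rfp iepia ombsf zzuv zpm turq exfa vdovn
Hunk 4: at line 5 remove [zzuv,zpm] add [syg,ncf] -> 11 lines: hlfa xan pypw rfp iepia ombsf syg ncf turq exfa vdovn
Hunk 5: at line 4 remove [iepia,ombsf,syg] add [zva,iigc] -> 10 lines: hlfa xan pypw rfp zva iigc ncf turq exfa vdovn
Hunk 6: at line 3 remove [zva] add [devoj,fmmz,joped] -> 12 lines: hlfa xan pypw rfp devoj fmmz joped iigc ncf turq exfa vdovn
Final line 2: xan

Answer: xan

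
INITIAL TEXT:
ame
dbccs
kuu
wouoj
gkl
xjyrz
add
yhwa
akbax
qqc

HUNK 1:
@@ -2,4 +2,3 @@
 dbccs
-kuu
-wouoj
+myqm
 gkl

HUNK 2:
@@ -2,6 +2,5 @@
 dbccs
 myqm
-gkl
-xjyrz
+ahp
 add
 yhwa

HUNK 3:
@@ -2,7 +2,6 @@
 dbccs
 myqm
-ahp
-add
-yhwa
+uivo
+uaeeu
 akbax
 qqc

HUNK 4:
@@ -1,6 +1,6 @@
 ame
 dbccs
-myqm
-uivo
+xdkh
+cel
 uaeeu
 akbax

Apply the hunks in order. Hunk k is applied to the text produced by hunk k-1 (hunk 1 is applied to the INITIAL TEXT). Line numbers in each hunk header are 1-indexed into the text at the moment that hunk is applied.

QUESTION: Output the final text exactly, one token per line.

Hunk 1: at line 2 remove [kuu,wouoj] add [myqm] -> 9 lines: ame dbccs myqm gkl xjyrz add yhwa akbax qqc
Hunk 2: at line 2 remove [gkl,xjyrz] add [ahp] -> 8 lines: ame dbccs myqm ahp add yhwa akbax qqc
Hunk 3: at line 2 remove [ahp,add,yhwa] add [uivo,uaeeu] -> 7 lines: ame dbccs myqm uivo uaeeu akbax qqc
Hunk 4: at line 1 remove [myqm,uivo] add [xdkh,cel] -> 7 lines: ame dbccs xdkh cel uaeeu akbax qqc

Answer: ame
dbccs
xdkh
cel
uaeeu
akbax
qqc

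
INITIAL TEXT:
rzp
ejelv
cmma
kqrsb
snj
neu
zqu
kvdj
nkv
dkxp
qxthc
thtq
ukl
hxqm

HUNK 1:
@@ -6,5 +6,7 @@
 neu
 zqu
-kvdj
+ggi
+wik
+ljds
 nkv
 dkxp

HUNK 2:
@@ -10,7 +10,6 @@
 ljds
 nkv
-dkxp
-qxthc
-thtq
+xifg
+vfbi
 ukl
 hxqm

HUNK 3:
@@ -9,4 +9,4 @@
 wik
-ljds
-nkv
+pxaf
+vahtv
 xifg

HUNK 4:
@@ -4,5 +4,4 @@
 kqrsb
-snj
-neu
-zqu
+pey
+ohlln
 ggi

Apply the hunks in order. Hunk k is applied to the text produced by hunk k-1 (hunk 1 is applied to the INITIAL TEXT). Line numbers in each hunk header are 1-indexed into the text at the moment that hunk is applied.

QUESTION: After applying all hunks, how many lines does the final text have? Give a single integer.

Hunk 1: at line 6 remove [kvdj] add [ggi,wik,ljds] -> 16 lines: rzp ejelv cmma kqrsb snj neu zqu ggi wik ljds nkv dkxp qxthc thtq ukl hxqm
Hunk 2: at line 10 remove [dkxp,qxthc,thtq] add [xifg,vfbi] -> 15 lines: rzp ejelv cmma kqrsb snj neu zqu ggi wik ljds nkv xifg vfbi ukl hxqm
Hunk 3: at line 9 remove [ljds,nkv] add [pxaf,vahtv] -> 15 lines: rzp ejelv cmma kqrsb snj neu zqu ggi wik pxaf vahtv xifg vfbi ukl hxqm
Hunk 4: at line 4 remove [snj,neu,zqu] add [pey,ohlln] -> 14 lines: rzp ejelv cmma kqrsb pey ohlln ggi wik pxaf vahtv xifg vfbi ukl hxqm
Final line count: 14

Answer: 14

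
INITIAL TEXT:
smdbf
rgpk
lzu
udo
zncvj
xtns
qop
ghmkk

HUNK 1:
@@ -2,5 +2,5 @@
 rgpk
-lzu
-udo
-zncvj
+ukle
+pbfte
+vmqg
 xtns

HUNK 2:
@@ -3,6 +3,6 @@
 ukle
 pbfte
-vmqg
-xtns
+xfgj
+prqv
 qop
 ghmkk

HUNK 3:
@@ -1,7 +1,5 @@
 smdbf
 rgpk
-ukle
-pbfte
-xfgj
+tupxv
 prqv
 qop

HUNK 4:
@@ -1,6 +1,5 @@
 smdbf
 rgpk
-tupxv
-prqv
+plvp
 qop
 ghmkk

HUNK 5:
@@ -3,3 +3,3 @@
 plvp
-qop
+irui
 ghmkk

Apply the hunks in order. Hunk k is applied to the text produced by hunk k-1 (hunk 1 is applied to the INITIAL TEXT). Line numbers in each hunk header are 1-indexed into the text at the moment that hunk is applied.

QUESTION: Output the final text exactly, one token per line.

Answer: smdbf
rgpk
plvp
irui
ghmkk

Derivation:
Hunk 1: at line 2 remove [lzu,udo,zncvj] add [ukle,pbfte,vmqg] -> 8 lines: smdbf rgpk ukle pbfte vmqg xtns qop ghmkk
Hunk 2: at line 3 remove [vmqg,xtns] add [xfgj,prqv] -> 8 lines: smdbf rgpk ukle pbfte xfgj prqv qop ghmkk
Hunk 3: at line 1 remove [ukle,pbfte,xfgj] add [tupxv] -> 6 lines: smdbf rgpk tupxv prqv qop ghmkk
Hunk 4: at line 1 remove [tupxv,prqv] add [plvp] -> 5 lines: smdbf rgpk plvp qop ghmkk
Hunk 5: at line 3 remove [qop] add [irui] -> 5 lines: smdbf rgpk plvp irui ghmkk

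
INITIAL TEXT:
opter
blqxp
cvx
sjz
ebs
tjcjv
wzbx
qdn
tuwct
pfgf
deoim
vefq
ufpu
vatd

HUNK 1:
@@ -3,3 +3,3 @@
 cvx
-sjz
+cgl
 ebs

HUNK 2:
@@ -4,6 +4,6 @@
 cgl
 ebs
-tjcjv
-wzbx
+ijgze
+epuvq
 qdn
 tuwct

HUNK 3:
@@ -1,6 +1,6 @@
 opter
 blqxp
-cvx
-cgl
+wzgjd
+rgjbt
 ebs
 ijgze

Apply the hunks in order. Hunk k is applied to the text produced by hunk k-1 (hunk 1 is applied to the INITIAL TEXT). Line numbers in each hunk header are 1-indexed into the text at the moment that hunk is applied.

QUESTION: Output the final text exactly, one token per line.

Answer: opter
blqxp
wzgjd
rgjbt
ebs
ijgze
epuvq
qdn
tuwct
pfgf
deoim
vefq
ufpu
vatd

Derivation:
Hunk 1: at line 3 remove [sjz] add [cgl] -> 14 lines: opter blqxp cvx cgl ebs tjcjv wzbx qdn tuwct pfgf deoim vefq ufpu vatd
Hunk 2: at line 4 remove [tjcjv,wzbx] add [ijgze,epuvq] -> 14 lines: opter blqxp cvx cgl ebs ijgze epuvq qdn tuwct pfgf deoim vefq ufpu vatd
Hunk 3: at line 1 remove [cvx,cgl] add [wzgjd,rgjbt] -> 14 lines: opter blqxp wzgjd rgjbt ebs ijgze epuvq qdn tuwct pfgf deoim vefq ufpu vatd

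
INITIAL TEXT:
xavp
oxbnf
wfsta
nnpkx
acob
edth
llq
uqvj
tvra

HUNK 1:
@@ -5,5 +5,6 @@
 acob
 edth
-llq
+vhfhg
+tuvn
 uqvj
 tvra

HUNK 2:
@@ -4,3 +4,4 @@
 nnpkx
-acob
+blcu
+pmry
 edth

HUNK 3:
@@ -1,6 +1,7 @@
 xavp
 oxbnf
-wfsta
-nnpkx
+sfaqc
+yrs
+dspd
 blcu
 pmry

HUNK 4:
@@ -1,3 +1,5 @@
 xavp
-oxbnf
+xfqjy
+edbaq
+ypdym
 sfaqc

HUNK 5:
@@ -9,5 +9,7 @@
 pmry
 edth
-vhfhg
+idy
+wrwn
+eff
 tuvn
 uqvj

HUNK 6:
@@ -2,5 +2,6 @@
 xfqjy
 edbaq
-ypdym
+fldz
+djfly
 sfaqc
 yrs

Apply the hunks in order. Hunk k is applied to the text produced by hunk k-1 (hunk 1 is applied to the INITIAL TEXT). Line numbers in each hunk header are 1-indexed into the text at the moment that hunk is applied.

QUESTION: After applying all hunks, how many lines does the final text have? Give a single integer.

Answer: 17

Derivation:
Hunk 1: at line 5 remove [llq] add [vhfhg,tuvn] -> 10 lines: xavp oxbnf wfsta nnpkx acob edth vhfhg tuvn uqvj tvra
Hunk 2: at line 4 remove [acob] add [blcu,pmry] -> 11 lines: xavp oxbnf wfsta nnpkx blcu pmry edth vhfhg tuvn uqvj tvra
Hunk 3: at line 1 remove [wfsta,nnpkx] add [sfaqc,yrs,dspd] -> 12 lines: xavp oxbnf sfaqc yrs dspd blcu pmry edth vhfhg tuvn uqvj tvra
Hunk 4: at line 1 remove [oxbnf] add [xfqjy,edbaq,ypdym] -> 14 lines: xavp xfqjy edbaq ypdym sfaqc yrs dspd blcu pmry edth vhfhg tuvn uqvj tvra
Hunk 5: at line 9 remove [vhfhg] add [idy,wrwn,eff] -> 16 lines: xavp xfqjy edbaq ypdym sfaqc yrs dspd blcu pmry edth idy wrwn eff tuvn uqvj tvra
Hunk 6: at line 2 remove [ypdym] add [fldz,djfly] -> 17 lines: xavp xfqjy edbaq fldz djfly sfaqc yrs dspd blcu pmry edth idy wrwn eff tuvn uqvj tvra
Final line count: 17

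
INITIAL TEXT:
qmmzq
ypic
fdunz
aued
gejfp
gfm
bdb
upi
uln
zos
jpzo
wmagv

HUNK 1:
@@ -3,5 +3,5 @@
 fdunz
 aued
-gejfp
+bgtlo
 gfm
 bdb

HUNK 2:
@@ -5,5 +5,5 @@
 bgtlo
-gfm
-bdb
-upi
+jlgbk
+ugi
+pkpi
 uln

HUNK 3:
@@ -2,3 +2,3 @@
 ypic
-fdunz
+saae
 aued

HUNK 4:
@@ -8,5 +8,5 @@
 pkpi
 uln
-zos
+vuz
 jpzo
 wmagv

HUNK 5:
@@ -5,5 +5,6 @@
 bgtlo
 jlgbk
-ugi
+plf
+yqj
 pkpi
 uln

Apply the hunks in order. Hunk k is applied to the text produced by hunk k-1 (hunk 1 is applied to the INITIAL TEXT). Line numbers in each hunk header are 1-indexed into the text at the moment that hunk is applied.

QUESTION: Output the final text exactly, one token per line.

Answer: qmmzq
ypic
saae
aued
bgtlo
jlgbk
plf
yqj
pkpi
uln
vuz
jpzo
wmagv

Derivation:
Hunk 1: at line 3 remove [gejfp] add [bgtlo] -> 12 lines: qmmzq ypic fdunz aued bgtlo gfm bdb upi uln zos jpzo wmagv
Hunk 2: at line 5 remove [gfm,bdb,upi] add [jlgbk,ugi,pkpi] -> 12 lines: qmmzq ypic fdunz aued bgtlo jlgbk ugi pkpi uln zos jpzo wmagv
Hunk 3: at line 2 remove [fdunz] add [saae] -> 12 lines: qmmzq ypic saae aued bgtlo jlgbk ugi pkpi uln zos jpzo wmagv
Hunk 4: at line 8 remove [zos] add [vuz] -> 12 lines: qmmzq ypic saae aued bgtlo jlgbk ugi pkpi uln vuz jpzo wmagv
Hunk 5: at line 5 remove [ugi] add [plf,yqj] -> 13 lines: qmmzq ypic saae aued bgtlo jlgbk plf yqj pkpi uln vuz jpzo wmagv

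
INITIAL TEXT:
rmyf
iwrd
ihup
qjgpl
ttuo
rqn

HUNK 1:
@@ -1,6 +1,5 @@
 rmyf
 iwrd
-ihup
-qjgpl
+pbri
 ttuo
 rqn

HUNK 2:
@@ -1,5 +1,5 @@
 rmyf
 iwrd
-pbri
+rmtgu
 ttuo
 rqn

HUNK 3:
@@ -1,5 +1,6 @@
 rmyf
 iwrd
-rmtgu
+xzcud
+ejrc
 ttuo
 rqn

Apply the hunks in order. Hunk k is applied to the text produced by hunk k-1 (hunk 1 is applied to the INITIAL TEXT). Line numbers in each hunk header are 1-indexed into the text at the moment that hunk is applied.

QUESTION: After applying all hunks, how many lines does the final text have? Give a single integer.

Answer: 6

Derivation:
Hunk 1: at line 1 remove [ihup,qjgpl] add [pbri] -> 5 lines: rmyf iwrd pbri ttuo rqn
Hunk 2: at line 1 remove [pbri] add [rmtgu] -> 5 lines: rmyf iwrd rmtgu ttuo rqn
Hunk 3: at line 1 remove [rmtgu] add [xzcud,ejrc] -> 6 lines: rmyf iwrd xzcud ejrc ttuo rqn
Final line count: 6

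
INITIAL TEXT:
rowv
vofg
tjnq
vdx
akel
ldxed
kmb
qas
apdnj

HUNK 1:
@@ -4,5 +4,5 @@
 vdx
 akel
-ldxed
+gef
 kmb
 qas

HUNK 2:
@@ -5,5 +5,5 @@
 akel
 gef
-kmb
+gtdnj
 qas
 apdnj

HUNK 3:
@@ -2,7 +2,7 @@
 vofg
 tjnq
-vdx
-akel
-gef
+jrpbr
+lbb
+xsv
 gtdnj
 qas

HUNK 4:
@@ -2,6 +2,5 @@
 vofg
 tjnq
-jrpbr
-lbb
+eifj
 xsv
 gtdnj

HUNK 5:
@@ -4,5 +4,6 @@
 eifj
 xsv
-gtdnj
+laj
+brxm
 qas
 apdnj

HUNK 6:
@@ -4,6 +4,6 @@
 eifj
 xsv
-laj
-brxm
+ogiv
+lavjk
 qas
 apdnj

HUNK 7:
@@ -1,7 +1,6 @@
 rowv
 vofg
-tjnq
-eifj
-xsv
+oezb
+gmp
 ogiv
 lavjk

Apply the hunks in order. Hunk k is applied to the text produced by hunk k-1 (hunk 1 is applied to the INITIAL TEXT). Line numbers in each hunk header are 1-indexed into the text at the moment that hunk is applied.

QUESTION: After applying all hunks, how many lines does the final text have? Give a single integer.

Hunk 1: at line 4 remove [ldxed] add [gef] -> 9 lines: rowv vofg tjnq vdx akel gef kmb qas apdnj
Hunk 2: at line 5 remove [kmb] add [gtdnj] -> 9 lines: rowv vofg tjnq vdx akel gef gtdnj qas apdnj
Hunk 3: at line 2 remove [vdx,akel,gef] add [jrpbr,lbb,xsv] -> 9 lines: rowv vofg tjnq jrpbr lbb xsv gtdnj qas apdnj
Hunk 4: at line 2 remove [jrpbr,lbb] add [eifj] -> 8 lines: rowv vofg tjnq eifj xsv gtdnj qas apdnj
Hunk 5: at line 4 remove [gtdnj] add [laj,brxm] -> 9 lines: rowv vofg tjnq eifj xsv laj brxm qas apdnj
Hunk 6: at line 4 remove [laj,brxm] add [ogiv,lavjk] -> 9 lines: rowv vofg tjnq eifj xsv ogiv lavjk qas apdnj
Hunk 7: at line 1 remove [tjnq,eifj,xsv] add [oezb,gmp] -> 8 lines: rowv vofg oezb gmp ogiv lavjk qas apdnj
Final line count: 8

Answer: 8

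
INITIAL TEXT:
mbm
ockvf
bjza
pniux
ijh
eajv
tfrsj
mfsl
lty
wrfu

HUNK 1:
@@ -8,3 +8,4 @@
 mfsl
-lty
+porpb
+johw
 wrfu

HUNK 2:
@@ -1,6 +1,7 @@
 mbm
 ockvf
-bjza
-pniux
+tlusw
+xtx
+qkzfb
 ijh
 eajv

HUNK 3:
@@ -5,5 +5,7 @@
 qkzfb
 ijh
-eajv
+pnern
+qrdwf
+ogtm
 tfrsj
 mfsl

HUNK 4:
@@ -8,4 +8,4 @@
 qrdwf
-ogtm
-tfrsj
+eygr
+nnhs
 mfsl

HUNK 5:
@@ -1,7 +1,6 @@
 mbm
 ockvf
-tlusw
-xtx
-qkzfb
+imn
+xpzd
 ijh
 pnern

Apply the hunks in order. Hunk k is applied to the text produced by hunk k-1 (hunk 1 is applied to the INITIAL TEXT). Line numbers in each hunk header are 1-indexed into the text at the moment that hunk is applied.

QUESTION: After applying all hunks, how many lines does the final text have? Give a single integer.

Answer: 13

Derivation:
Hunk 1: at line 8 remove [lty] add [porpb,johw] -> 11 lines: mbm ockvf bjza pniux ijh eajv tfrsj mfsl porpb johw wrfu
Hunk 2: at line 1 remove [bjza,pniux] add [tlusw,xtx,qkzfb] -> 12 lines: mbm ockvf tlusw xtx qkzfb ijh eajv tfrsj mfsl porpb johw wrfu
Hunk 3: at line 5 remove [eajv] add [pnern,qrdwf,ogtm] -> 14 lines: mbm ockvf tlusw xtx qkzfb ijh pnern qrdwf ogtm tfrsj mfsl porpb johw wrfu
Hunk 4: at line 8 remove [ogtm,tfrsj] add [eygr,nnhs] -> 14 lines: mbm ockvf tlusw xtx qkzfb ijh pnern qrdwf eygr nnhs mfsl porpb johw wrfu
Hunk 5: at line 1 remove [tlusw,xtx,qkzfb] add [imn,xpzd] -> 13 lines: mbm ockvf imn xpzd ijh pnern qrdwf eygr nnhs mfsl porpb johw wrfu
Final line count: 13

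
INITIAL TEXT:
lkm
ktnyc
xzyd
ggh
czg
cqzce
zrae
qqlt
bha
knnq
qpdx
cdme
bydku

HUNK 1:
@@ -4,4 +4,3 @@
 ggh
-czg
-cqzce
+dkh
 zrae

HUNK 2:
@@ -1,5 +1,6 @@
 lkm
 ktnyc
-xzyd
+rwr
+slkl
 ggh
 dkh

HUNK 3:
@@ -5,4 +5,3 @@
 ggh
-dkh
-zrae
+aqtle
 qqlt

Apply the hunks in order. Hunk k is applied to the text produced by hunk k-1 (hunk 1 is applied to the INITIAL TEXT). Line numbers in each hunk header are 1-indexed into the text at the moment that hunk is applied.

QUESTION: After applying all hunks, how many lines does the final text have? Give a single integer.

Hunk 1: at line 4 remove [czg,cqzce] add [dkh] -> 12 lines: lkm ktnyc xzyd ggh dkh zrae qqlt bha knnq qpdx cdme bydku
Hunk 2: at line 1 remove [xzyd] add [rwr,slkl] -> 13 lines: lkm ktnyc rwr slkl ggh dkh zrae qqlt bha knnq qpdx cdme bydku
Hunk 3: at line 5 remove [dkh,zrae] add [aqtle] -> 12 lines: lkm ktnyc rwr slkl ggh aqtle qqlt bha knnq qpdx cdme bydku
Final line count: 12

Answer: 12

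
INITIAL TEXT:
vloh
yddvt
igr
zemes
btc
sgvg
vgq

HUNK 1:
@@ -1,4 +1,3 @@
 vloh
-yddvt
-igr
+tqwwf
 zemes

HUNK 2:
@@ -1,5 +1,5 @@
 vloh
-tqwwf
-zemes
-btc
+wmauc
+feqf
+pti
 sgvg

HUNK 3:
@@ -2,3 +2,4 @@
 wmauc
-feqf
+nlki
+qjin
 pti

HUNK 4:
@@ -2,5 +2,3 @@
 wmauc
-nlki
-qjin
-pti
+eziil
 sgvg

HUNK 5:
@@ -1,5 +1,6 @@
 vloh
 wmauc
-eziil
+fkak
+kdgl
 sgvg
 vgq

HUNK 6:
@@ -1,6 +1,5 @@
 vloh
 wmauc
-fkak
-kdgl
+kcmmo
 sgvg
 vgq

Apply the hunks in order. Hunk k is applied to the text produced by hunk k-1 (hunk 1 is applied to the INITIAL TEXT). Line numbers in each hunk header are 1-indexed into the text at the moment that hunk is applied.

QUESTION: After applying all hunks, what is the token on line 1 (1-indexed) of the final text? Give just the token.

Answer: vloh

Derivation:
Hunk 1: at line 1 remove [yddvt,igr] add [tqwwf] -> 6 lines: vloh tqwwf zemes btc sgvg vgq
Hunk 2: at line 1 remove [tqwwf,zemes,btc] add [wmauc,feqf,pti] -> 6 lines: vloh wmauc feqf pti sgvg vgq
Hunk 3: at line 2 remove [feqf] add [nlki,qjin] -> 7 lines: vloh wmauc nlki qjin pti sgvg vgq
Hunk 4: at line 2 remove [nlki,qjin,pti] add [eziil] -> 5 lines: vloh wmauc eziil sgvg vgq
Hunk 5: at line 1 remove [eziil] add [fkak,kdgl] -> 6 lines: vloh wmauc fkak kdgl sgvg vgq
Hunk 6: at line 1 remove [fkak,kdgl] add [kcmmo] -> 5 lines: vloh wmauc kcmmo sgvg vgq
Final line 1: vloh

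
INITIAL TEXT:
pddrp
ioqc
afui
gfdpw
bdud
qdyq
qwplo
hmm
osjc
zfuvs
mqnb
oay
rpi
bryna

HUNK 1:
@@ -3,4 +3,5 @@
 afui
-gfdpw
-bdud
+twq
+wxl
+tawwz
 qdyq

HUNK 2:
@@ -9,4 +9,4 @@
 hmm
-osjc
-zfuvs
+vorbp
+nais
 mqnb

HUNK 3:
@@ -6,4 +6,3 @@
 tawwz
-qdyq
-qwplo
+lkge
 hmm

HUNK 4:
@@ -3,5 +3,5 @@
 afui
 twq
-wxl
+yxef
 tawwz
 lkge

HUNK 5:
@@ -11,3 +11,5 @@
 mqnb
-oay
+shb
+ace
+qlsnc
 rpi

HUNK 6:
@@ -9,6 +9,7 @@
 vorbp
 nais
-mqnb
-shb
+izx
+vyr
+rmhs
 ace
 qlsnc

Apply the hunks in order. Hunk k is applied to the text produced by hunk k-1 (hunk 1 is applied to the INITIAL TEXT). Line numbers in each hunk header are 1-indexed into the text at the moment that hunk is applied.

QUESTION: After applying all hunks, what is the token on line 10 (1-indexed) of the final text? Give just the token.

Hunk 1: at line 3 remove [gfdpw,bdud] add [twq,wxl,tawwz] -> 15 lines: pddrp ioqc afui twq wxl tawwz qdyq qwplo hmm osjc zfuvs mqnb oay rpi bryna
Hunk 2: at line 9 remove [osjc,zfuvs] add [vorbp,nais] -> 15 lines: pddrp ioqc afui twq wxl tawwz qdyq qwplo hmm vorbp nais mqnb oay rpi bryna
Hunk 3: at line 6 remove [qdyq,qwplo] add [lkge] -> 14 lines: pddrp ioqc afui twq wxl tawwz lkge hmm vorbp nais mqnb oay rpi bryna
Hunk 4: at line 3 remove [wxl] add [yxef] -> 14 lines: pddrp ioqc afui twq yxef tawwz lkge hmm vorbp nais mqnb oay rpi bryna
Hunk 5: at line 11 remove [oay] add [shb,ace,qlsnc] -> 16 lines: pddrp ioqc afui twq yxef tawwz lkge hmm vorbp nais mqnb shb ace qlsnc rpi bryna
Hunk 6: at line 9 remove [mqnb,shb] add [izx,vyr,rmhs] -> 17 lines: pddrp ioqc afui twq yxef tawwz lkge hmm vorbp nais izx vyr rmhs ace qlsnc rpi bryna
Final line 10: nais

Answer: nais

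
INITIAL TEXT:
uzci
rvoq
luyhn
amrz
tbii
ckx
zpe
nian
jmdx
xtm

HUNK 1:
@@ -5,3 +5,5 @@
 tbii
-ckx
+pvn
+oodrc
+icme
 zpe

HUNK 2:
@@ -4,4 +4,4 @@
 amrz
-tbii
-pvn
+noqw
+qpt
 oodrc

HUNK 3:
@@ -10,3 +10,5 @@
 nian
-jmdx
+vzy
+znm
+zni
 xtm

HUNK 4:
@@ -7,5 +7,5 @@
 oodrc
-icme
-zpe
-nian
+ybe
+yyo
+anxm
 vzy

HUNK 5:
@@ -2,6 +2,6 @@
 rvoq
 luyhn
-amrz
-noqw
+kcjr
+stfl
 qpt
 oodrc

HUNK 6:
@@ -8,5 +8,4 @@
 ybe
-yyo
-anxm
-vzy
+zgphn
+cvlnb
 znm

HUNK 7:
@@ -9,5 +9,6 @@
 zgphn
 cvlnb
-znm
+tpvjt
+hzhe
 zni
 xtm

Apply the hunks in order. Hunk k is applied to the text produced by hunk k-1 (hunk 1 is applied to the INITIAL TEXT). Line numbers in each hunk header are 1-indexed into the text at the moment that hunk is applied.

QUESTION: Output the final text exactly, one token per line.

Answer: uzci
rvoq
luyhn
kcjr
stfl
qpt
oodrc
ybe
zgphn
cvlnb
tpvjt
hzhe
zni
xtm

Derivation:
Hunk 1: at line 5 remove [ckx] add [pvn,oodrc,icme] -> 12 lines: uzci rvoq luyhn amrz tbii pvn oodrc icme zpe nian jmdx xtm
Hunk 2: at line 4 remove [tbii,pvn] add [noqw,qpt] -> 12 lines: uzci rvoq luyhn amrz noqw qpt oodrc icme zpe nian jmdx xtm
Hunk 3: at line 10 remove [jmdx] add [vzy,znm,zni] -> 14 lines: uzci rvoq luyhn amrz noqw qpt oodrc icme zpe nian vzy znm zni xtm
Hunk 4: at line 7 remove [icme,zpe,nian] add [ybe,yyo,anxm] -> 14 lines: uzci rvoq luyhn amrz noqw qpt oodrc ybe yyo anxm vzy znm zni xtm
Hunk 5: at line 2 remove [amrz,noqw] add [kcjr,stfl] -> 14 lines: uzci rvoq luyhn kcjr stfl qpt oodrc ybe yyo anxm vzy znm zni xtm
Hunk 6: at line 8 remove [yyo,anxm,vzy] add [zgphn,cvlnb] -> 13 lines: uzci rvoq luyhn kcjr stfl qpt oodrc ybe zgphn cvlnb znm zni xtm
Hunk 7: at line 9 remove [znm] add [tpvjt,hzhe] -> 14 lines: uzci rvoq luyhn kcjr stfl qpt oodrc ybe zgphn cvlnb tpvjt hzhe zni xtm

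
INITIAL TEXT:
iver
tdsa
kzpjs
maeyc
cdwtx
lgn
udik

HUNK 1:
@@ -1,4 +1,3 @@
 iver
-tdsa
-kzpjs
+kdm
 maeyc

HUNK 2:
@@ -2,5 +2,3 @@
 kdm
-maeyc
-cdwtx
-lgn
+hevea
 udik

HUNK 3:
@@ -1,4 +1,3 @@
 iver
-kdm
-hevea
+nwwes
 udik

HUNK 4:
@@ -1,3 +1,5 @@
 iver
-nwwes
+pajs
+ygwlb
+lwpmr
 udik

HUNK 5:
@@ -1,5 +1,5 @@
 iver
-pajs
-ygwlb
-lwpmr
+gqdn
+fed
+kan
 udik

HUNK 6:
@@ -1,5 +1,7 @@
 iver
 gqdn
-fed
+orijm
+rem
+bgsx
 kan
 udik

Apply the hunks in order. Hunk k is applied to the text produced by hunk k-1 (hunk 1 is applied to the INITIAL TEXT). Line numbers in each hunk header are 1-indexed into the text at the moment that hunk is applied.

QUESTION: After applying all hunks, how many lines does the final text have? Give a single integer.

Answer: 7

Derivation:
Hunk 1: at line 1 remove [tdsa,kzpjs] add [kdm] -> 6 lines: iver kdm maeyc cdwtx lgn udik
Hunk 2: at line 2 remove [maeyc,cdwtx,lgn] add [hevea] -> 4 lines: iver kdm hevea udik
Hunk 3: at line 1 remove [kdm,hevea] add [nwwes] -> 3 lines: iver nwwes udik
Hunk 4: at line 1 remove [nwwes] add [pajs,ygwlb,lwpmr] -> 5 lines: iver pajs ygwlb lwpmr udik
Hunk 5: at line 1 remove [pajs,ygwlb,lwpmr] add [gqdn,fed,kan] -> 5 lines: iver gqdn fed kan udik
Hunk 6: at line 1 remove [fed] add [orijm,rem,bgsx] -> 7 lines: iver gqdn orijm rem bgsx kan udik
Final line count: 7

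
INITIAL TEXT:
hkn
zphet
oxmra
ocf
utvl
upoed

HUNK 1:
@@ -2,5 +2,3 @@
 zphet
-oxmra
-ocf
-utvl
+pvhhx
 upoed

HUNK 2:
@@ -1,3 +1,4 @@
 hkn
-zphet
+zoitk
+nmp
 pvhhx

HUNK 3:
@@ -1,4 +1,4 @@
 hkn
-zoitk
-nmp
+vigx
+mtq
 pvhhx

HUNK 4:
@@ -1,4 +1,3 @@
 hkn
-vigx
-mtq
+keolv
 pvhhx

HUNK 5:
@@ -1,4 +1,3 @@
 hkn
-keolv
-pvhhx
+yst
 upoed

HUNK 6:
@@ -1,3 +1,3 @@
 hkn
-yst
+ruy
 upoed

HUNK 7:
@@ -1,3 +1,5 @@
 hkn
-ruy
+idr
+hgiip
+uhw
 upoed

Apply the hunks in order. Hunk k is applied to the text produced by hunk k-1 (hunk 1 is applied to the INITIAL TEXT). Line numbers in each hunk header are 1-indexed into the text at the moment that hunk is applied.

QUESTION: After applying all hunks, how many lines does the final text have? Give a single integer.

Answer: 5

Derivation:
Hunk 1: at line 2 remove [oxmra,ocf,utvl] add [pvhhx] -> 4 lines: hkn zphet pvhhx upoed
Hunk 2: at line 1 remove [zphet] add [zoitk,nmp] -> 5 lines: hkn zoitk nmp pvhhx upoed
Hunk 3: at line 1 remove [zoitk,nmp] add [vigx,mtq] -> 5 lines: hkn vigx mtq pvhhx upoed
Hunk 4: at line 1 remove [vigx,mtq] add [keolv] -> 4 lines: hkn keolv pvhhx upoed
Hunk 5: at line 1 remove [keolv,pvhhx] add [yst] -> 3 lines: hkn yst upoed
Hunk 6: at line 1 remove [yst] add [ruy] -> 3 lines: hkn ruy upoed
Hunk 7: at line 1 remove [ruy] add [idr,hgiip,uhw] -> 5 lines: hkn idr hgiip uhw upoed
Final line count: 5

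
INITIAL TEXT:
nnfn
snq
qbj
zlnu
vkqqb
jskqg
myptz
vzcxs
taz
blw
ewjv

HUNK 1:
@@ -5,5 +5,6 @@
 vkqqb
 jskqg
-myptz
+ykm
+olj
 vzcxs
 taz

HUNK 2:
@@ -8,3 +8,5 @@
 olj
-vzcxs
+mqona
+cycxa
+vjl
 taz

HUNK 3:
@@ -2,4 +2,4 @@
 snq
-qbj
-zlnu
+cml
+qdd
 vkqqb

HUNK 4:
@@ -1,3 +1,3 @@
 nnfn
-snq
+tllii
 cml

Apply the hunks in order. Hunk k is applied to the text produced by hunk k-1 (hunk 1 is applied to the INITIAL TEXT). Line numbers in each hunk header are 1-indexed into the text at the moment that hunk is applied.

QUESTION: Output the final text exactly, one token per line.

Hunk 1: at line 5 remove [myptz] add [ykm,olj] -> 12 lines: nnfn snq qbj zlnu vkqqb jskqg ykm olj vzcxs taz blw ewjv
Hunk 2: at line 8 remove [vzcxs] add [mqona,cycxa,vjl] -> 14 lines: nnfn snq qbj zlnu vkqqb jskqg ykm olj mqona cycxa vjl taz blw ewjv
Hunk 3: at line 2 remove [qbj,zlnu] add [cml,qdd] -> 14 lines: nnfn snq cml qdd vkqqb jskqg ykm olj mqona cycxa vjl taz blw ewjv
Hunk 4: at line 1 remove [snq] add [tllii] -> 14 lines: nnfn tllii cml qdd vkqqb jskqg ykm olj mqona cycxa vjl taz blw ewjv

Answer: nnfn
tllii
cml
qdd
vkqqb
jskqg
ykm
olj
mqona
cycxa
vjl
taz
blw
ewjv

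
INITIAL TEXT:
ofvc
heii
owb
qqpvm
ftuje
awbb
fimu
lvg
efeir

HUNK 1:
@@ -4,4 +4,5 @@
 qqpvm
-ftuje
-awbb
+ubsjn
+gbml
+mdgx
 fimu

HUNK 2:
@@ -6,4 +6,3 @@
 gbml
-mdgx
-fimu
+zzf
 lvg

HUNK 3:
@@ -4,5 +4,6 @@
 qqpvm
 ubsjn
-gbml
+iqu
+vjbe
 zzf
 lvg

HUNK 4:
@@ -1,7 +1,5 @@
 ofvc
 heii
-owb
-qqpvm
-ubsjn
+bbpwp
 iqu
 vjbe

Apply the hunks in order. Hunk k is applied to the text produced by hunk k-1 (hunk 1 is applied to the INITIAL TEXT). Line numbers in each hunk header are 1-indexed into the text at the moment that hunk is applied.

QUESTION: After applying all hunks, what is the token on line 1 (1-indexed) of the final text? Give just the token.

Hunk 1: at line 4 remove [ftuje,awbb] add [ubsjn,gbml,mdgx] -> 10 lines: ofvc heii owb qqpvm ubsjn gbml mdgx fimu lvg efeir
Hunk 2: at line 6 remove [mdgx,fimu] add [zzf] -> 9 lines: ofvc heii owb qqpvm ubsjn gbml zzf lvg efeir
Hunk 3: at line 4 remove [gbml] add [iqu,vjbe] -> 10 lines: ofvc heii owb qqpvm ubsjn iqu vjbe zzf lvg efeir
Hunk 4: at line 1 remove [owb,qqpvm,ubsjn] add [bbpwp] -> 8 lines: ofvc heii bbpwp iqu vjbe zzf lvg efeir
Final line 1: ofvc

Answer: ofvc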